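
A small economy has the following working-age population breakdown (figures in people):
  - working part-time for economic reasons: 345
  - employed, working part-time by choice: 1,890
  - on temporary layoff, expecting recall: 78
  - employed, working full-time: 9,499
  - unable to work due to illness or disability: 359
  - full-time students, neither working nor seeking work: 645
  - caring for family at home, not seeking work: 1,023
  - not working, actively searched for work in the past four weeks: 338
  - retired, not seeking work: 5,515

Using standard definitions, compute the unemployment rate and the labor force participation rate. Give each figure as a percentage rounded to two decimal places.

Employed = 345 + 1,890 + 9,499 = 11,734 (anyone who worked, including part-time for economic reasons, counts as employed).
Unemployed = 78 + 338 = 416 (jobless and actively searching, or on temporary layoff).
Labor force = 11,734 + 416 = 12,150.
Not in labor force = 359 + 645 + 1,023 + 5,515 = 7,542 (those not working and not actively searching are outside the labor force).
Civilian working-age population = 12,150 + 7,542 = 19,692.
Unemployment rate = 416 / 12,150 = 3.42%.
Labor force participation rate = 12,150 / 19,692 = 61.70%.

Unemployment rate ≈ 3.42%; labor force participation rate ≈ 61.70%.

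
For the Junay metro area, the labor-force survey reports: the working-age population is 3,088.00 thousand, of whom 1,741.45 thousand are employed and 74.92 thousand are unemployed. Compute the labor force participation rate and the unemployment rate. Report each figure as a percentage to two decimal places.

Labor force = employed + unemployed = 1,741.45 + 74.92 = 1,816.37 thousand.
Unemployment rate = 74.92 / 1,816.37 = 4.12%.
Labor force participation rate = 1,816.37 / 3,088.00 = 58.82%.

Labor force participation rate ≈ 58.82%; unemployment rate ≈ 4.12%.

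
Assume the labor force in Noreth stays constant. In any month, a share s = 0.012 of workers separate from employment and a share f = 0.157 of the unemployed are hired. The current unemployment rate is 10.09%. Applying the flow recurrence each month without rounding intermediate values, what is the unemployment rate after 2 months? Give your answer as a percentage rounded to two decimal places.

Unemployment rate after two months ≈ 9.16%.

With a fixed labor force, u_{t+1} = u_t + s·(1−u_t) − f·u_t = u_t·(1−s−f) + s.
Here 1−s−f = 0.831 and s = 0.012.
u_1 = 0.100900 × 0.831 + 0.012 = 0.095848.
u_2 = 0.095848 × 0.831 + 0.012 = 0.091650.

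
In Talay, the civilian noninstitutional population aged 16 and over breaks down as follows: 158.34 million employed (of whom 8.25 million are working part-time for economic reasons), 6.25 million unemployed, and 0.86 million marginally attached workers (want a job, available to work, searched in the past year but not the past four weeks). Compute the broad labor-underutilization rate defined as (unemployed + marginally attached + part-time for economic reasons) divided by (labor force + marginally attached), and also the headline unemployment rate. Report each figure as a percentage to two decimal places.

Labor force = 158.34 + 6.25 = 164.59 million.
Numerator = 6.25 + 0.86 + 8.25 = 15.36 million.
Denominator = 164.59 + 0.86 = 165.45 million.
Broad rate = 15.36 / 165.45 = 9.28%.
Headline unemployment rate = 6.25 / 164.59 = 3.80%.

Broad underutilization rate ≈ 9.28%; headline unemployment rate ≈ 3.80%.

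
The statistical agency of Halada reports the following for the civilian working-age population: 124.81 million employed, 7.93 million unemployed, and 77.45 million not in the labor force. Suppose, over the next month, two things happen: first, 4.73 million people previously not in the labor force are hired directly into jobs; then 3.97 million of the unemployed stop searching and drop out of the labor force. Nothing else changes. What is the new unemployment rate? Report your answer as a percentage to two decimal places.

Initially, labor force = 124.81 + 7.93 = 132.74 million, so u = 7.93/132.74 = 5.97%.
After the first change, employed and labor force both rise by 4.73; unemployed unchanged → E = 129.54, U = 7.93, labor force = 137.47 million.
After the second change, unemployed and labor force both fall by 3.97 → E = 129.54, U = 3.96, labor force = 133.50 million.
New unemployment rate = 3.96 / 133.50 = 2.97%.

New unemployment rate ≈ 2.97%.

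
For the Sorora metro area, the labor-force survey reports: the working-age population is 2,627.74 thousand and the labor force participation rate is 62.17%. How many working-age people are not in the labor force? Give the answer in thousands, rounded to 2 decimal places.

About 994.07 thousand are not in the labor force.

Share not in the labor force = 1 − 0.6217 = 0.3783.
Not in labor force = 0.3783 × 2,627.74 ≈ 994.07 thousand.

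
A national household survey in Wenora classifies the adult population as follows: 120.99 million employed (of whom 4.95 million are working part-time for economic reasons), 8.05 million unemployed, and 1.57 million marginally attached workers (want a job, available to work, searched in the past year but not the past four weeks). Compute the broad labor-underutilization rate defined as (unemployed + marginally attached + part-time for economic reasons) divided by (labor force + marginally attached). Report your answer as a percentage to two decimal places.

Labor force = 120.99 + 8.05 = 129.04 million.
Numerator = 8.05 + 1.57 + 4.95 = 14.57 million.
Denominator = 129.04 + 1.57 = 130.61 million.
Broad rate = 14.57 / 130.61 = 11.16%.

Broad underutilization rate ≈ 11.16%.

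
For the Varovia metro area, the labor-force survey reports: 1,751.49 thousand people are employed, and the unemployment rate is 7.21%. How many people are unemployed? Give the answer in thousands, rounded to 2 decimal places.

About 136.09 thousand are unemployed.

Let U be the number unemployed. The labor force is E + U, and U/(E+U) = 0.0721.
So U = 0.0721 × 1,751.49 / (1 − 0.0721) = 126.2824 / 0.9279 ≈ 136.09 thousand.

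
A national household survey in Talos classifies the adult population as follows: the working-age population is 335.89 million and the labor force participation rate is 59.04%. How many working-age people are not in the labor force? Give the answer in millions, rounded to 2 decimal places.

Share not in the labor force = 1 − 0.5904 = 0.4096.
Not in labor force = 0.4096 × 335.89 ≈ 137.58 million.

About 137.58 million are not in the labor force.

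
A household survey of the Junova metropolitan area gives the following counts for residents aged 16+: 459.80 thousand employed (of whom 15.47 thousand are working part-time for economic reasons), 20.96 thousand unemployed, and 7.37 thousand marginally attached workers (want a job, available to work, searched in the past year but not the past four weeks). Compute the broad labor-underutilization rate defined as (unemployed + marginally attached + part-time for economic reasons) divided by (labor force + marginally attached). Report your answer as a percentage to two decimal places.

Broad underutilization rate ≈ 8.97%.

Labor force = 459.80 + 20.96 = 480.76 thousand.
Numerator = 20.96 + 7.37 + 15.47 = 43.80 thousand.
Denominator = 480.76 + 7.37 = 488.13 thousand.
Broad rate = 43.80 / 488.13 = 8.97%.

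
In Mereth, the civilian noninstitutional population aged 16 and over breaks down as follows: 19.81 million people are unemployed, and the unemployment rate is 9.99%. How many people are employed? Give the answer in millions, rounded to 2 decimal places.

Labor force = U / u = 19.81 / 0.0999 ≈ 198.30 million.
Employed = labor force − unemployed = 198.30 − 19.81 = 178.49 million.

About 178.49 million are employed.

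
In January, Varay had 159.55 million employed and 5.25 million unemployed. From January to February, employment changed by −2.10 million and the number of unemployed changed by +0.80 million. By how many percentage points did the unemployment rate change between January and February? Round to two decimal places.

January: labor force = 159.55 + 5.25 = 164.80; u = 5.25/164.80 = 3.19%.
February: labor force = 157.45 + 6.05 = 163.50; u = 6.05/163.50 = 3.70%.
Change = 3.70% − 3.19% = +0.51 pp.

The unemployment rate changed by +0.51 percentage points.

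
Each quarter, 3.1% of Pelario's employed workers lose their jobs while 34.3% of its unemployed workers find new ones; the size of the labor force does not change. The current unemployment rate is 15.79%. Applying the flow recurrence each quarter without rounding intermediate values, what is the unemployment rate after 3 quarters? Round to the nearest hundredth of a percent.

Unemployment rate after three quarters ≈ 10.13%.

With a fixed labor force, u_{t+1} = u_t + s·(1−u_t) − f·u_t = u_t·(1−s−f) + s.
Here 1−s−f = 0.626 and s = 0.031.
u_1 = 0.157900 × 0.626 + 0.031 = 0.129845.
u_2 = 0.129845 × 0.626 + 0.031 = 0.112283.
u_3 = 0.112283 × 0.626 + 0.031 = 0.101289.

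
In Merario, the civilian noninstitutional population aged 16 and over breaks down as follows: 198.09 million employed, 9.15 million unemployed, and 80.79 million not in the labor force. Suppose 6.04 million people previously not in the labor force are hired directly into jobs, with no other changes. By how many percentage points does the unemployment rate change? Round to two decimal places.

Initially, labor force = 198.09 + 9.15 = 207.24 million, so u = 9.15/207.24 = 4.42%.
After the change, employed and labor force both rise by 6.04; unemployed unchanged → E = 204.13, U = 9.15, labor force = 213.28 million.
New unemployment rate = 9.15 / 213.28 = 4.29%.
Change = 4.29% − 4.42% = −0.13 percentage points.

The unemployment rate changes by −0.13 percentage points.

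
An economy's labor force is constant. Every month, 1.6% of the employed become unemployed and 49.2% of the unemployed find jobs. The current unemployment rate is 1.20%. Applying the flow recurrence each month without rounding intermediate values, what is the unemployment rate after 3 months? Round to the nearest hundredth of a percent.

With a fixed labor force, u_{t+1} = u_t + s·(1−u_t) − f·u_t = u_t·(1−s−f) + s.
Here 1−s−f = 0.492 and s = 0.016.
u_1 = 0.012000 × 0.492 + 0.016 = 0.021904.
u_2 = 0.021904 × 0.492 + 0.016 = 0.026777.
u_3 = 0.026777 × 0.492 + 0.016 = 0.029174.

Unemployment rate after three months ≈ 2.92%.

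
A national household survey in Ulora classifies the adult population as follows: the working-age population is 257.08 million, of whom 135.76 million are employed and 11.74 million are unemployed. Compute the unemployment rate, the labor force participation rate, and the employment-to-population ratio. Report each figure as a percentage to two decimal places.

Labor force = employed + unemployed = 135.76 + 11.74 = 147.50 million.
Unemployment rate = 11.74 / 147.50 = 7.96%.
Labor force participation rate = 147.50 / 257.08 = 57.38%.
Employment-population ratio = 135.76 / 257.08 = 52.81%.

Unemployment rate ≈ 7.96%; labor force participation rate ≈ 57.38%; employment-population ratio ≈ 52.81%.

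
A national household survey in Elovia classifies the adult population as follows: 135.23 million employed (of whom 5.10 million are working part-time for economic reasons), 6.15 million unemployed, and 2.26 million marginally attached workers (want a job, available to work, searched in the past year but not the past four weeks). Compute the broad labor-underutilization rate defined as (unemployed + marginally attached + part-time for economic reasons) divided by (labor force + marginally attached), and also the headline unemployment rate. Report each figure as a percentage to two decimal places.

Broad underutilization rate ≈ 9.41%; headline unemployment rate ≈ 4.35%.

Labor force = 135.23 + 6.15 = 141.38 million.
Numerator = 6.15 + 2.26 + 5.10 = 13.51 million.
Denominator = 141.38 + 2.26 = 143.64 million.
Broad rate = 13.51 / 143.64 = 9.41%.
Headline unemployment rate = 6.15 / 141.38 = 4.35%.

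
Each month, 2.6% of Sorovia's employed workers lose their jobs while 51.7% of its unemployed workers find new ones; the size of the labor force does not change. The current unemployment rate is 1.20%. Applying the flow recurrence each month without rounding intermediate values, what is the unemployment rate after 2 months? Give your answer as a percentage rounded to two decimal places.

Unemployment rate after two months ≈ 4.04%.

With a fixed labor force, u_{t+1} = u_t + s·(1−u_t) − f·u_t = u_t·(1−s−f) + s.
Here 1−s−f = 0.457 and s = 0.026.
u_1 = 0.012000 × 0.457 + 0.026 = 0.031484.
u_2 = 0.031484 × 0.457 + 0.026 = 0.040388.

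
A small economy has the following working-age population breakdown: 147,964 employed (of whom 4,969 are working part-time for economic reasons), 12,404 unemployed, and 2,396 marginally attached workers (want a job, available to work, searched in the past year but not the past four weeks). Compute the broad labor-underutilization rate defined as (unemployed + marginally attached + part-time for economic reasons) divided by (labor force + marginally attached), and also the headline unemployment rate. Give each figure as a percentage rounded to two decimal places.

Labor force = 147,964 + 12,404 = 160,368.
Numerator = 12,404 + 2,396 + 4,969 = 19,769.
Denominator = 160,368 + 2,396 = 162,764.
Broad rate = 19,769 / 162,764 = 12.15%.
Headline unemployment rate = 12,404 / 160,368 = 7.73%.

Broad underutilization rate ≈ 12.15%; headline unemployment rate ≈ 7.73%.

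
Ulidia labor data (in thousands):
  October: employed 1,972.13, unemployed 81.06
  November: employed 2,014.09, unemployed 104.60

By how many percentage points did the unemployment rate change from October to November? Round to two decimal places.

October: labor force = 1,972.13 + 81.06 = 2,053.19; u = 81.06/2,053.19 = 3.95%.
November: labor force = 2,014.09 + 104.60 = 2,118.69; u = 104.60/2,118.69 = 4.94%.
Change = 4.94% − 3.95% = +0.99 pp.

The unemployment rate changed by +0.99 percentage points.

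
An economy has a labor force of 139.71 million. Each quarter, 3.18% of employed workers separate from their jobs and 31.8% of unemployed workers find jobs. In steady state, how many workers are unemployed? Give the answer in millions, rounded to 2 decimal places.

Steady-state unemployment rate u* = s/(s+f) = 3.18/(3.18+31.8) = 0.090909.
Unemployed = u* × labor force = 0.090909 × 139.71 ≈ 12.70 million.

About 12.70 million are unemployed in steady state.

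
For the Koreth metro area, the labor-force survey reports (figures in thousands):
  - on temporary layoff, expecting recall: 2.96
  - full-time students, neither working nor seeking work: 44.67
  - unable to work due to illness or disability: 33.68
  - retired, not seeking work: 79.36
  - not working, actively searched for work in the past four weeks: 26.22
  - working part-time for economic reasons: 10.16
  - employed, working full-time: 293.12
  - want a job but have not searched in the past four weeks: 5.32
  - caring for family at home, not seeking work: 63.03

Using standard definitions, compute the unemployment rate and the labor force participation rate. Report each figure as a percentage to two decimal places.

Employed = 10.16 + 293.12 = 303.28 thousand (anyone who worked, including part-time for economic reasons, counts as employed).
Unemployed = 2.96 + 26.22 = 29.18 thousand (jobless and actively searching, or on temporary layoff).
Labor force = 303.28 + 29.18 = 332.46 thousand.
Not in labor force = 44.67 + 33.68 + 79.36 + 5.32 + 63.03 = 226.06 thousand (those not working and not actively searching are outside the labor force — including those who want a job but have given up searching).
Civilian working-age population = 332.46 + 226.06 = 558.52 thousand.
Unemployment rate = 29.18 / 332.46 = 8.78%.
Labor force participation rate = 332.46 / 558.52 = 59.53%.

Unemployment rate ≈ 8.78%; labor force participation rate ≈ 59.53%.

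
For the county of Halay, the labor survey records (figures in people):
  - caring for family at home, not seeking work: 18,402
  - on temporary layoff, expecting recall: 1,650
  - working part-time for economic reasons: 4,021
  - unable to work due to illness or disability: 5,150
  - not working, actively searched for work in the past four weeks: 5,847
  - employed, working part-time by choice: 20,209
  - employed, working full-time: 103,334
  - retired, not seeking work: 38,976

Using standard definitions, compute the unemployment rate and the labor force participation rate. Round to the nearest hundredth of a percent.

Employed = 4,021 + 20,209 + 103,334 = 127,564 (anyone who worked, including part-time for economic reasons, counts as employed).
Unemployed = 1,650 + 5,847 = 7,497 (jobless and actively searching, or on temporary layoff).
Labor force = 127,564 + 7,497 = 135,061.
Not in labor force = 18,402 + 5,150 + 38,976 = 62,528 (those not working and not actively searching are outside the labor force).
Civilian working-age population = 135,061 + 62,528 = 197,589.
Unemployment rate = 7,497 / 135,061 = 5.55%.
Labor force participation rate = 135,061 / 197,589 = 68.35%.

Unemployment rate ≈ 5.55%; labor force participation rate ≈ 68.35%.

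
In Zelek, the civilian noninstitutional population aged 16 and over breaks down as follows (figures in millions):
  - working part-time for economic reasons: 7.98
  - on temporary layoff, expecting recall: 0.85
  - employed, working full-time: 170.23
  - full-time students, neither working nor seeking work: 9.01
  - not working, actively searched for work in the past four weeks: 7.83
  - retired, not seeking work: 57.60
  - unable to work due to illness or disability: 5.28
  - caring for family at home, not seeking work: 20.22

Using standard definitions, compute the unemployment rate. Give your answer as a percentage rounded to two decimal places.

Employed = 7.98 + 170.23 = 178.21 million (anyone who worked, including part-time for economic reasons, counts as employed).
Unemployed = 0.85 + 7.83 = 8.68 million (jobless and actively searching, or on temporary layoff).
Labor force = 178.21 + 8.68 = 186.89 million.
Unemployment rate = 8.68 / 186.89 = 4.64%.

Unemployment rate ≈ 4.64%.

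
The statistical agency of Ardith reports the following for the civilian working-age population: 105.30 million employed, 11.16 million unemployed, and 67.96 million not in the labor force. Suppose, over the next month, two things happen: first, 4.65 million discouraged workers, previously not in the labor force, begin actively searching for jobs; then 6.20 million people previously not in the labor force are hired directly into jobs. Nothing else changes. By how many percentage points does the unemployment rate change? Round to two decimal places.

The unemployment rate changes by +2.84 percentage points.

Initially, labor force = 105.30 + 11.16 = 116.46 million, so u = 11.16/116.46 = 9.58%.
After the first change, unemployed and labor force both rise by 4.65 → E = 105.30, U = 15.81, labor force = 121.11 million.
After the second change, employed and labor force both rise by 6.20; unemployed unchanged → E = 111.50, U = 15.81, labor force = 127.31 million.
New unemployment rate = 15.81 / 127.31 = 12.42%.
Change = 12.42% − 9.58% = +2.84 percentage points.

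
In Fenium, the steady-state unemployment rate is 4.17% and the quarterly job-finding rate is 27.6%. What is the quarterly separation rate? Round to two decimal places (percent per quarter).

From u* = s/(s+f): s = u·f/(1−u).
s = 0.0417 × 27.6 / (1 − 0.0417) = 1.1509 / 0.9583 ≈ 1.20% per quarter.

Separation rate ≈ 1.20% per quarter.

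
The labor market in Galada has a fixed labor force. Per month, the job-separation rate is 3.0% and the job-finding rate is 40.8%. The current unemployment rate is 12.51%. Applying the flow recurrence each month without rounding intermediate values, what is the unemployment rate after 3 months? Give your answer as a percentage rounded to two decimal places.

With a fixed labor force, u_{t+1} = u_t + s·(1−u_t) − f·u_t = u_t·(1−s−f) + s.
Here 1−s−f = 0.562 and s = 0.030.
u_1 = 0.125100 × 0.562 + 0.030 = 0.100306.
u_2 = 0.100306 × 0.562 + 0.030 = 0.086372.
u_3 = 0.086372 × 0.562 + 0.030 = 0.078541.

Unemployment rate after three months ≈ 7.85%.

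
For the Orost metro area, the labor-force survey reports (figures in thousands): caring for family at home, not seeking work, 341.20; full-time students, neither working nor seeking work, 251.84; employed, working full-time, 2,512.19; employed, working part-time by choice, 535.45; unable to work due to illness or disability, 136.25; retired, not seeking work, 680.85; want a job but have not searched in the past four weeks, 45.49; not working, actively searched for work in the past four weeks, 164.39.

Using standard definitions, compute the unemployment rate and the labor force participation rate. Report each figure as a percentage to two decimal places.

Employed = 2,512.19 + 535.45 = 3,047.64 thousand.
Unemployed = 164.39 thousand.
Labor force = 3,047.64 + 164.39 = 3,212.03 thousand.
Not in labor force = 341.20 + 251.84 + 136.25 + 680.85 + 45.49 = 1,455.63 thousand (those not working and not actively searching are outside the labor force — including those who want a job but have given up searching).
Civilian working-age population = 3,212.03 + 1,455.63 = 4,667.66 thousand.
Unemployment rate = 164.39 / 3,212.03 = 5.12%.
Labor force participation rate = 3,212.03 / 4,667.66 = 68.81%.

Unemployment rate ≈ 5.12%; labor force participation rate ≈ 68.81%.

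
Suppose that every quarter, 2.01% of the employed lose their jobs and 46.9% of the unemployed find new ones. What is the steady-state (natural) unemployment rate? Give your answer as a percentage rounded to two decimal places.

Steady-state unemployment rate ≈ 4.11%.

At steady state the flows balance: s·E = f·U, so U/(E+U) = s/(s+f).
u* = 2.01 / (2.01 + 46.9) = 2.01 / 48.91 = 4.11%.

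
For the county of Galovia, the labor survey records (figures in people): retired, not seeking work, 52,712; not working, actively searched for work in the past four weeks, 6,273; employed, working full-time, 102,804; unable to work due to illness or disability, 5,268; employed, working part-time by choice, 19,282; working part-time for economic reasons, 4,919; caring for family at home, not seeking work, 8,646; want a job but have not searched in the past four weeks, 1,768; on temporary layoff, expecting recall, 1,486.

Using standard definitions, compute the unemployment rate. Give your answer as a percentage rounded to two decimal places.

Unemployment rate ≈ 5.76%.

Employed = 102,804 + 19,282 + 4,919 = 127,005 (anyone who worked, including part-time for economic reasons, counts as employed).
Unemployed = 6,273 + 1,486 = 7,759 (jobless and actively searching, or on temporary layoff).
Labor force = 127,005 + 7,759 = 134,764.
Unemployment rate = 7,759 / 134,764 = 5.76%.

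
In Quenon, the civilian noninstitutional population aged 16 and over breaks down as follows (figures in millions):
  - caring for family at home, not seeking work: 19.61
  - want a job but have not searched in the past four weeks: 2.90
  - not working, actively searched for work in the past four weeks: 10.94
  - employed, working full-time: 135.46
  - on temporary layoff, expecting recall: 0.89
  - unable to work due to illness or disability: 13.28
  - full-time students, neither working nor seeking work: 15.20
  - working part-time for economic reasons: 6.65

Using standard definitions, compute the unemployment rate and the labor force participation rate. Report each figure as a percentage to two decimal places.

Employed = 135.46 + 6.65 = 142.11 million (anyone who worked, including part-time for economic reasons, counts as employed).
Unemployed = 10.94 + 0.89 = 11.83 million (jobless and actively searching, or on temporary layoff).
Labor force = 142.11 + 11.83 = 153.94 million.
Not in labor force = 19.61 + 2.90 + 13.28 + 15.20 = 50.99 million (those not working and not actively searching are outside the labor force — including those who want a job but have given up searching).
Civilian working-age population = 153.94 + 50.99 = 204.93 million.
Unemployment rate = 11.83 / 153.94 = 7.68%.
Labor force participation rate = 153.94 / 204.93 = 75.12%.

Unemployment rate ≈ 7.68%; labor force participation rate ≈ 75.12%.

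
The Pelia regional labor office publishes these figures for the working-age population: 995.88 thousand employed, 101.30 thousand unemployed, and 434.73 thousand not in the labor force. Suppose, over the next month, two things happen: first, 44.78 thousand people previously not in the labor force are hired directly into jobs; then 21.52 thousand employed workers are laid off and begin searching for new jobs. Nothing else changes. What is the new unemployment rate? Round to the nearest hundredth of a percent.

New unemployment rate ≈ 10.76%.

Initially, labor force = 995.88 + 101.30 = 1,097.18 thousand, so u = 101.30/1,097.18 = 9.23%.
After the first change, employed and labor force both rise by 44.78; unemployed unchanged → E = 1,040.66, U = 101.30, labor force = 1,141.96 thousand.
After the second change, employed falls and unemployed rises by 21.52; labor force unchanged → E = 1,019.14, U = 122.82, labor force = 1,141.96 thousand.
New unemployment rate = 122.82 / 1,141.96 = 10.76%.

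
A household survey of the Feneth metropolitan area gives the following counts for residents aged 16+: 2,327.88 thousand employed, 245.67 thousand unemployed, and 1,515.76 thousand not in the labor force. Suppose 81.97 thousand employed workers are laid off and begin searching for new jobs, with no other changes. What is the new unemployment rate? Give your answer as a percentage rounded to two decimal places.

New unemployment rate ≈ 12.73%.

Initially, labor force = 2,327.88 + 245.67 = 2,573.55 thousand, so u = 245.67/2,573.55 = 9.55%.
After the change, employed falls and unemployed rises by 81.97; labor force unchanged → E = 2,245.91, U = 327.64, labor force = 2,573.55 thousand.
New unemployment rate = 327.64 / 2,573.55 = 12.73%.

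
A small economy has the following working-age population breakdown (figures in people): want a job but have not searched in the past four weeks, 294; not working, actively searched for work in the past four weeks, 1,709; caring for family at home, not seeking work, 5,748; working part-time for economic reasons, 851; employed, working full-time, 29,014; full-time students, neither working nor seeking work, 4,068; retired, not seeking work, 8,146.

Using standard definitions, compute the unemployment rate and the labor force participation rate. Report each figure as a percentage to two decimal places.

Unemployment rate ≈ 5.41%; labor force participation rate ≈ 63.36%.

Employed = 851 + 29,014 = 29,865 (anyone who worked, including part-time for economic reasons, counts as employed).
Unemployed = 1,709.
Labor force = 29,865 + 1,709 = 31,574.
Not in labor force = 294 + 5,748 + 4,068 + 8,146 = 18,256 (those not working and not actively searching are outside the labor force — including those who want a job but have given up searching).
Civilian working-age population = 31,574 + 18,256 = 49,830.
Unemployment rate = 1,709 / 31,574 = 5.41%.
Labor force participation rate = 31,574 / 49,830 = 63.36%.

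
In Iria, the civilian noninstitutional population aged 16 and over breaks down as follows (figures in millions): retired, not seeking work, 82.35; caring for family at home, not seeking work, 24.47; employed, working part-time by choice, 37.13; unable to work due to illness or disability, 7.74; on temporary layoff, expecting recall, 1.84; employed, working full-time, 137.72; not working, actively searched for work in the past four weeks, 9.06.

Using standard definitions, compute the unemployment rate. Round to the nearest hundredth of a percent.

Employed = 37.13 + 137.72 = 174.85 million.
Unemployed = 1.84 + 9.06 = 10.90 million (jobless and actively searching, or on temporary layoff).
Labor force = 174.85 + 10.90 = 185.75 million.
Unemployment rate = 10.90 / 185.75 = 5.87%.

Unemployment rate ≈ 5.87%.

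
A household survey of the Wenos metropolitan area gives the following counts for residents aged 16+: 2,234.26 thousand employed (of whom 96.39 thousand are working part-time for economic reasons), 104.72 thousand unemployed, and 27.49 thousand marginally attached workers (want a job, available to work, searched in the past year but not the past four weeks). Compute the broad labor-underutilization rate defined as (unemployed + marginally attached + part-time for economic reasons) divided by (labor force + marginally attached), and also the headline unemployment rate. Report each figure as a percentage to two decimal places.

Labor force = 2,234.26 + 104.72 = 2,338.98 thousand.
Numerator = 104.72 + 27.49 + 96.39 = 228.60 thousand.
Denominator = 2,338.98 + 27.49 = 2,366.47 thousand.
Broad rate = 228.60 / 2,366.47 = 9.66%.
Headline unemployment rate = 104.72 / 2,338.98 = 4.48%.

Broad underutilization rate ≈ 9.66%; headline unemployment rate ≈ 4.48%.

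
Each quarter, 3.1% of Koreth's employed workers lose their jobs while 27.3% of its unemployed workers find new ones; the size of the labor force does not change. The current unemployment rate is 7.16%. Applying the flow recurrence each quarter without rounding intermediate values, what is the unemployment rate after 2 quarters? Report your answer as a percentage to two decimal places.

Unemployment rate after two quarters ≈ 8.73%.

With a fixed labor force, u_{t+1} = u_t + s·(1−u_t) − f·u_t = u_t·(1−s−f) + s.
Here 1−s−f = 0.696 and s = 0.031.
u_1 = 0.071600 × 0.696 + 0.031 = 0.080834.
u_2 = 0.080834 × 0.696 + 0.031 = 0.087260.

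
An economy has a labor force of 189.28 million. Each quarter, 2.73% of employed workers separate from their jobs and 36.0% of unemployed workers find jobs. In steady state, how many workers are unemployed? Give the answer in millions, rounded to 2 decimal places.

Steady-state unemployment rate u* = s/(s+f) = 2.73/(2.73+36.0) = 0.070488.
Unemployed = u* × labor force = 0.070488 × 189.28 ≈ 13.34 million.

About 13.34 million are unemployed in steady state.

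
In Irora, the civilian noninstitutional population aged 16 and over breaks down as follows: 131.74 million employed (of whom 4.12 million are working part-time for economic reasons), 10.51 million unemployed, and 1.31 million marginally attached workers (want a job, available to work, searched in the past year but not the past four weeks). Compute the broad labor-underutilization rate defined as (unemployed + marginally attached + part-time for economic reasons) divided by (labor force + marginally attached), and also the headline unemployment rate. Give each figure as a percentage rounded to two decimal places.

Broad underutilization rate ≈ 11.10%; headline unemployment rate ≈ 7.39%.

Labor force = 131.74 + 10.51 = 142.25 million.
Numerator = 10.51 + 1.31 + 4.12 = 15.94 million.
Denominator = 142.25 + 1.31 = 143.56 million.
Broad rate = 15.94 / 143.56 = 11.10%.
Headline unemployment rate = 10.51 / 142.25 = 7.39%.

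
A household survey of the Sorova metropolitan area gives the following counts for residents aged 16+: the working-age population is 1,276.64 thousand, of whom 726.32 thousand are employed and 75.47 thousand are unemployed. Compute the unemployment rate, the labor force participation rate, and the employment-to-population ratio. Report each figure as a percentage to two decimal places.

Unemployment rate ≈ 9.41%; labor force participation rate ≈ 62.80%; employment-population ratio ≈ 56.89%.

Labor force = employed + unemployed = 726.32 + 75.47 = 801.79 thousand.
Unemployment rate = 75.47 / 801.79 = 9.41%.
Labor force participation rate = 801.79 / 1,276.64 = 62.80%.
Employment-population ratio = 726.32 / 1,276.64 = 56.89%.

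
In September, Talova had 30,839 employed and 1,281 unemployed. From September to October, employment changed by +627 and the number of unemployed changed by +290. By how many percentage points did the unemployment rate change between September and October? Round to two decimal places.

The unemployment rate changed by +0.77 percentage points.

September: labor force = 30,839 + 1,281 = 32,120; u = 1,281/32,120 = 3.99%.
October: labor force = 31,466 + 1,571 = 33,037; u = 1,571/33,037 = 4.76%.
Change = 4.76% − 3.99% = +0.77 pp.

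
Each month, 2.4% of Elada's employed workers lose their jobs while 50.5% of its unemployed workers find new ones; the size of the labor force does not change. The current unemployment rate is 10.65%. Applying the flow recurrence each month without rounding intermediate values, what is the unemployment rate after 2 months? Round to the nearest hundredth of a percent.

Unemployment rate after two months ≈ 5.89%.

With a fixed labor force, u_{t+1} = u_t + s·(1−u_t) − f·u_t = u_t·(1−s−f) + s.
Here 1−s−f = 0.471 and s = 0.024.
u_1 = 0.106500 × 0.471 + 0.024 = 0.074161.
u_2 = 0.074161 × 0.471 + 0.024 = 0.058930.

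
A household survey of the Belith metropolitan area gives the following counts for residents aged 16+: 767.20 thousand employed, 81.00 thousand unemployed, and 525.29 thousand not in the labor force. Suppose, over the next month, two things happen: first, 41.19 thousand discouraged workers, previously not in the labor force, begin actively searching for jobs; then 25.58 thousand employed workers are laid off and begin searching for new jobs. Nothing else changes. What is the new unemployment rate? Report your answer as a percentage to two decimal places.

Initially, labor force = 767.20 + 81.00 = 848.20 thousand, so u = 81.00/848.20 = 9.55%.
After the first change, unemployed and labor force both rise by 41.19 → E = 767.20, U = 122.19, labor force = 889.39 thousand.
After the second change, employed falls and unemployed rises by 25.58; labor force unchanged → E = 741.62, U = 147.77, labor force = 889.39 thousand.
New unemployment rate = 147.77 / 889.39 = 16.61%.

New unemployment rate ≈ 16.61%.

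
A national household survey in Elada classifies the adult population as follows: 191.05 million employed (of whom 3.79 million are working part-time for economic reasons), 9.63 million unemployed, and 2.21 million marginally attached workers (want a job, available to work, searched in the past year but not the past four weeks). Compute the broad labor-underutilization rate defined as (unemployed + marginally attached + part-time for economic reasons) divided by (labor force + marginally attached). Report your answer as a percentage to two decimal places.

Broad underutilization rate ≈ 7.70%.

Labor force = 191.05 + 9.63 = 200.68 million.
Numerator = 9.63 + 2.21 + 3.79 = 15.63 million.
Denominator = 200.68 + 2.21 = 202.89 million.
Broad rate = 15.63 / 202.89 = 7.70%.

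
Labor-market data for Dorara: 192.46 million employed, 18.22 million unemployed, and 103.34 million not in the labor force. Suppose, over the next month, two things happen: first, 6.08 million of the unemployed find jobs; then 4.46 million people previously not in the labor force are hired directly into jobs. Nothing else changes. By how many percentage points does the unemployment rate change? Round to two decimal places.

Initially, labor force = 192.46 + 18.22 = 210.68 million, so u = 18.22/210.68 = 8.65%.
After the first change, unemployed falls and employed rises by 6.08; labor force unchanged → E = 198.54, U = 12.14, labor force = 210.68 million.
After the second change, employed and labor force both rise by 4.46; unemployed unchanged → E = 203.00, U = 12.14, labor force = 215.14 million.
New unemployment rate = 12.14 / 215.14 = 5.64%.
Change = 5.64% − 8.65% = −3.01 percentage points.

The unemployment rate changes by −3.01 percentage points.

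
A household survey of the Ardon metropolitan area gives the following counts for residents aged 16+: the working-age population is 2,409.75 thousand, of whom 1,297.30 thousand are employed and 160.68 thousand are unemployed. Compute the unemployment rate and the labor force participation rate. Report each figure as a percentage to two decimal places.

Labor force = employed + unemployed = 1,297.30 + 160.68 = 1,457.98 thousand.
Unemployment rate = 160.68 / 1,457.98 = 11.02%.
Labor force participation rate = 1,457.98 / 2,409.75 = 60.50%.

Unemployment rate ≈ 11.02%; labor force participation rate ≈ 60.50%.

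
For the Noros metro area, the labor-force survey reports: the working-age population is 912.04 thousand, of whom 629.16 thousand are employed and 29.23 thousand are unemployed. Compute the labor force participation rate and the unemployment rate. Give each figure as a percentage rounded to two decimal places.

Labor force participation rate ≈ 72.19%; unemployment rate ≈ 4.44%.

Labor force = employed + unemployed = 629.16 + 29.23 = 658.39 thousand.
Unemployment rate = 29.23 / 658.39 = 4.44%.
Labor force participation rate = 658.39 / 912.04 = 72.19%.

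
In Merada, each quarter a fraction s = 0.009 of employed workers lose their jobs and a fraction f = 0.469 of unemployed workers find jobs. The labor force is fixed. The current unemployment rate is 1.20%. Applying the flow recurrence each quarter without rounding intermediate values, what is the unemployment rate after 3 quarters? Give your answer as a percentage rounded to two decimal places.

With a fixed labor force, u_{t+1} = u_t + s·(1−u_t) − f·u_t = u_t·(1−s−f) + s.
Here 1−s−f = 0.522 and s = 0.009.
u_1 = 0.012000 × 0.522 + 0.009 = 0.015264.
u_2 = 0.015264 × 0.522 + 0.009 = 0.016968.
u_3 = 0.016968 × 0.522 + 0.009 = 0.017857.

Unemployment rate after three quarters ≈ 1.79%.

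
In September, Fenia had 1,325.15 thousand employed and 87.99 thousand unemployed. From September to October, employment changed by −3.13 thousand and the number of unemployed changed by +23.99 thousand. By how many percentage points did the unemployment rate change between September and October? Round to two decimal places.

September: labor force = 1,325.15 + 87.99 = 1,413.14; u = 87.99/1,413.14 = 6.23%.
October: labor force = 1,322.02 + 111.98 = 1,434.00; u = 111.98/1,434.00 = 7.81%.
Change = 7.81% − 6.23% = +1.58 pp.

The unemployment rate changed by +1.58 percentage points.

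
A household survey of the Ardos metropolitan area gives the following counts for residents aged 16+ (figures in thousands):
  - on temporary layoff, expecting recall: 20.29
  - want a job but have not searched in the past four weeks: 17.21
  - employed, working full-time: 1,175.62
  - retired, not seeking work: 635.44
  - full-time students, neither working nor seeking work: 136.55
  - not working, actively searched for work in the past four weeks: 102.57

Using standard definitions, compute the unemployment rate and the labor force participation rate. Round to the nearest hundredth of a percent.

Employed = 1,175.62 thousand.
Unemployed = 20.29 + 102.57 = 122.86 thousand (jobless and actively searching, or on temporary layoff).
Labor force = 1,175.62 + 122.86 = 1,298.48 thousand.
Not in labor force = 17.21 + 635.44 + 136.55 = 789.20 thousand (those not working and not actively searching are outside the labor force — including those who want a job but have given up searching).
Civilian working-age population = 1,298.48 + 789.20 = 2,087.68 thousand.
Unemployment rate = 122.86 / 1,298.48 = 9.46%.
Labor force participation rate = 1,298.48 / 2,087.68 = 62.20%.

Unemployment rate ≈ 9.46%; labor force participation rate ≈ 62.20%.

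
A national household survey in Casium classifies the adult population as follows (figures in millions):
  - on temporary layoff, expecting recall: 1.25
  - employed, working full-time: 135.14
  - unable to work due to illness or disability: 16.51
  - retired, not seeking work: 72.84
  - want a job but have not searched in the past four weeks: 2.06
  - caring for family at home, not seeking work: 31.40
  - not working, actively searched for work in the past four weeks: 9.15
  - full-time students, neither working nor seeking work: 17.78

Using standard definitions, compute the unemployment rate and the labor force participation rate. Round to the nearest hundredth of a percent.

Employed = 135.14 million.
Unemployed = 1.25 + 9.15 = 10.40 million (jobless and actively searching, or on temporary layoff).
Labor force = 135.14 + 10.40 = 145.54 million.
Not in labor force = 16.51 + 72.84 + 2.06 + 31.40 + 17.78 = 140.59 million (those not working and not actively searching are outside the labor force — including those who want a job but have given up searching).
Civilian working-age population = 145.54 + 140.59 = 286.13 million.
Unemployment rate = 10.40 / 145.54 = 7.15%.
Labor force participation rate = 145.54 / 286.13 = 50.86%.

Unemployment rate ≈ 7.15%; labor force participation rate ≈ 50.86%.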